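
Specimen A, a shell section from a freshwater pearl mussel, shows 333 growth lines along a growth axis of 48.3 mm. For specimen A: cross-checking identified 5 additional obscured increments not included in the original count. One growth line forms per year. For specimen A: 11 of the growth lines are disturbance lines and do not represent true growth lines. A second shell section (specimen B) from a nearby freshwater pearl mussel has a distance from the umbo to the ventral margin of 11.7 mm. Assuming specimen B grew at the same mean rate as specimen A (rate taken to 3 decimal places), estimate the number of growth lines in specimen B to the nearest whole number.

Specimen A: true growth line count = 333 − 11 + 5 = 327.
A: Mean rate = 48.3 mm / 327 years ≈ 0.148 mm per year.
For B, 11.7 / 0.148 = 79.05 years ≈ 79 growth lines.

79 growth lines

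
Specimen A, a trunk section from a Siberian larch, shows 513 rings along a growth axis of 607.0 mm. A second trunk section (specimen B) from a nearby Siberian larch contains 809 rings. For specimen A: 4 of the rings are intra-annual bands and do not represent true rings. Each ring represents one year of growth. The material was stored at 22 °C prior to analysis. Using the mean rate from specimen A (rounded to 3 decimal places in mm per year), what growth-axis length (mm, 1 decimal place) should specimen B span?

Specimen A: after corrections the count is 513 − 4 = 509 rings.
A: Mean rate = 607.0 mm / 509 years ≈ 1.193 mm per year.
For B, 1.193 mm/year × 809 years = 965.1 mm.

965.1 mm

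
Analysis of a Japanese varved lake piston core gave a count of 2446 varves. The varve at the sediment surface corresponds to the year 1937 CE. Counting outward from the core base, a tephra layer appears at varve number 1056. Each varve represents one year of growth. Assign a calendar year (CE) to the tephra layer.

The tephra layer sits at varve 1056 from the core base, so 2446 − 1056 = 1390 varves formed after it.
The varve at the sediment surface is 1937 CE, so the tephra layer dates to 1937 − 1390 = 547 CE.

547 CE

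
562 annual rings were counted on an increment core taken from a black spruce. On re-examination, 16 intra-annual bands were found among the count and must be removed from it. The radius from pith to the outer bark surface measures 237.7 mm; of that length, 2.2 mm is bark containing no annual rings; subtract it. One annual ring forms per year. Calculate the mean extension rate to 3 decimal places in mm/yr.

0.431 mm/yr

After corrections the count is 562 − 16 = 546 annual rings.
Net length = 237.7 − 2.2 = 235.5 mm.
235.5 mm over 546 years gives 235.5 / 546 ≈ 0.431 mm/yr.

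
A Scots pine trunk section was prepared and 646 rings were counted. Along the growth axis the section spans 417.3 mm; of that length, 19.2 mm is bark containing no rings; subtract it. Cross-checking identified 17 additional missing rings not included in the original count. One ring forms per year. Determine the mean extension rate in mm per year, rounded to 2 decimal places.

0.60 mm per year

Correcting the raw count gives 646 + 17 = 663 true rings.
Net length = 417.3 − 19.2 = 398.1 mm.
Extension rate ≈ 398.1 / 663 = 0.60 mm per year.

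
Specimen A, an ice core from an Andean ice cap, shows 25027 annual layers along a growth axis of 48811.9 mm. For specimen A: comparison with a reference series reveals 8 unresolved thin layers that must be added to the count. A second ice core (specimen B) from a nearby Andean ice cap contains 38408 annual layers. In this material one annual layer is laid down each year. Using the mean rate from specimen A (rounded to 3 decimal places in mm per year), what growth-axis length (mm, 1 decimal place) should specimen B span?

74895.6 mm

Specimen A: correcting the raw count gives 25027 + 8 = 25035 true annual layers.
A: Extension rate ≈ 48811.9 / 25035 = 1.950 mm/yr.
B's length ≈ 1.950 × 38408 = 74895.6 mm.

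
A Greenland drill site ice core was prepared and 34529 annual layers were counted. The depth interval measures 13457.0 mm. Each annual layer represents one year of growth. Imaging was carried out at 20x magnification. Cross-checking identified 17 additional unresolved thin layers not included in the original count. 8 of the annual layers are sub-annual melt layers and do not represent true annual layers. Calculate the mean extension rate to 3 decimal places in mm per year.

After corrections the count is 34529 − 8 + 17 = 34538 annual layers.
Extension rate ≈ 13457.0 / 34538 = 0.390 mm per year.

0.390 mm per year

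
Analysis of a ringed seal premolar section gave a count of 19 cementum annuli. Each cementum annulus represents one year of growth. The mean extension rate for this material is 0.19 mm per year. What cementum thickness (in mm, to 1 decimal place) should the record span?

The record spans 19 years at 0.19 mm per year.
19 years at 0.19 mm/year gives 0.19 × 19 = 3.6 mm.

3.6 mm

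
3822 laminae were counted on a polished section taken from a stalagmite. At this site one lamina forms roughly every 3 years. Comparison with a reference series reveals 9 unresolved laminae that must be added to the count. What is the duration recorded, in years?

11493 yr

Correcting the raw count gives 3822 + 9 = 3831 true laminae.
3831 laminae at 3 years each span 3831 × 3 = 11493 years.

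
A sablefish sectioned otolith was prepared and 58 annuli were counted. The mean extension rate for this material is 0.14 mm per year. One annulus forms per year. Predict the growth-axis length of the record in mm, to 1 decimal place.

The record spans 58 years at 0.14 mm per year.
Predicted length = 0.14 mm/year × 58 years = 8.1 mm.

8.1 mm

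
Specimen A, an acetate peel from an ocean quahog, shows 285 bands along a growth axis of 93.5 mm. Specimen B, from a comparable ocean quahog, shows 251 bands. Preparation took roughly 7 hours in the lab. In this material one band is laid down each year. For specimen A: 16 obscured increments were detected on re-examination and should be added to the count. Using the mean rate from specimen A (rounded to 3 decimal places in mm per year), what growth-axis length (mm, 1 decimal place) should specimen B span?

78.1 mm

Specimen A: after corrections the count is 285 + 16 = 301 bands.
A: Extension rate ≈ 93.5 / 301 = 0.311 mm/year.
B's length ≈ 0.311 × 251 = 78.1 mm.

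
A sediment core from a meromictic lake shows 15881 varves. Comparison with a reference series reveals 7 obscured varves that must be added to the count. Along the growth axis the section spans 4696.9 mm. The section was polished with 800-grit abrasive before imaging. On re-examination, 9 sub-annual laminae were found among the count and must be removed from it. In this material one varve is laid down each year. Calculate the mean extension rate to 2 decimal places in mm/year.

After corrections the count is 15881 − 9 + 7 = 15879 varves.
Extension rate ≈ 4696.9 / 15879 = 0.30 mm/year.

0.30 mm/year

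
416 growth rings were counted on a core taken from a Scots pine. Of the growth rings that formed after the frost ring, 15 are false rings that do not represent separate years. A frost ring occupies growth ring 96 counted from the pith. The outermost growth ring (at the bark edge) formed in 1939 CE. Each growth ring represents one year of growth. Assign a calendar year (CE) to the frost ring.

The frost ring sits at growth ring 96 from the pith, so 416 − 96 = 320 growth rings formed after it.
320 − 15 false = 305 true growth rings after the frost ring.
Counting back 305 years from 1939 CE places the frost ring in 1939 − 305 = 1634 CE.

1634 CE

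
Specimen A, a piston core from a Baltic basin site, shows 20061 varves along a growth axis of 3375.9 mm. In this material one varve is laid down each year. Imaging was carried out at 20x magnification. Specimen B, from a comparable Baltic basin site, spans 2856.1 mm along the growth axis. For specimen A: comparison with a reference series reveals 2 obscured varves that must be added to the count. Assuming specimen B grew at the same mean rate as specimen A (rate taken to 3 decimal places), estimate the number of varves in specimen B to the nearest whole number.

17001 varves

Specimen A: adjusted count: 20061 + 2 = 20063 varves.
A: 3375.9 mm over 20063 years gives 3375.9 / 20063 ≈ 0.168 mm/year.
Specimen B: 2856.1 mm / 0.168 mm per year = 17000.60 years ≈ 17001 varves.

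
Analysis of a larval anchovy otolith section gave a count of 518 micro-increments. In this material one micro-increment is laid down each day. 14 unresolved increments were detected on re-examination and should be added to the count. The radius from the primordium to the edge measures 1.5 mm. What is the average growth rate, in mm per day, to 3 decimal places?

True micro-increment count = 518 + 14 = 532.
1.5 mm over 532 days gives 1.5 / 532 ≈ 0.003 mm per day.

0.003 mm per day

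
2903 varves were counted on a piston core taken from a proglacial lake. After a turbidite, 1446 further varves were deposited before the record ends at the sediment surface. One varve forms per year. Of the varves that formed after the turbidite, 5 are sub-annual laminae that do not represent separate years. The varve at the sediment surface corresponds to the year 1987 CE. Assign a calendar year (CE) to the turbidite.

There are 1446 varves younger than the turbidite.
1446 − 5 false = 1441 true varves after the turbidite.
1987 − 1441 = 546 CE.

546 CE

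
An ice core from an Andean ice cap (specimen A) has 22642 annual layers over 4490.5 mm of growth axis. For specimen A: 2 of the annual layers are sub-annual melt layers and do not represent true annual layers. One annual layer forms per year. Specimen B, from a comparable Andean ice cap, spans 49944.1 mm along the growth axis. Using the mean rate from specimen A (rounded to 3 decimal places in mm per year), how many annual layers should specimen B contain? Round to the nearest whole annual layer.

252243 annual layers

Specimen A: adjusted count: 22642 − 2 = 22640 annual layers.
A: Mean rate = 4490.5 mm / 22640 years ≈ 0.198 mm per year.
For B, 49944.1 / 0.198 = 252242.93 years ≈ 252243 annual layers.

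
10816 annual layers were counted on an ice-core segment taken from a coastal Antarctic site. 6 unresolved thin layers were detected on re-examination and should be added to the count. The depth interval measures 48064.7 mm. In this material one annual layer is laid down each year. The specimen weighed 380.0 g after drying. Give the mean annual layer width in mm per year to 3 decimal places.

4.441 mm per year

Correcting the raw count gives 10816 + 6 = 10822 true annual layers.
Mean rate = 48064.7 mm / 10822 years ≈ 4.441 mm per year.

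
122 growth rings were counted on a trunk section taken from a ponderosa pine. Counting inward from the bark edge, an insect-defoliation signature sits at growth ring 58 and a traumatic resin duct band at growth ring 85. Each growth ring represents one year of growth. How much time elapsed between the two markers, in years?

27 yr

The two markers are separated by 85 − 58 = 27 growth rings.
At one growth ring per year, 27 years elapsed between them.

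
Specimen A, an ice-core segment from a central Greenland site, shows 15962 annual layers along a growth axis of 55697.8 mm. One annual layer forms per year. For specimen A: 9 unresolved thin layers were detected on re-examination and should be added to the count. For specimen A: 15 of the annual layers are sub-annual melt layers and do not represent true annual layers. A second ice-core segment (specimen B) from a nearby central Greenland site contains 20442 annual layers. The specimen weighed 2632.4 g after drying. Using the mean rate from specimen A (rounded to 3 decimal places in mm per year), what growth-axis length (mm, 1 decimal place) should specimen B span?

Specimen A: correcting the raw count gives 15962 − 15 + 9 = 15956 true annual layers.
A: Extension rate ≈ 55697.8 / 15956 = 3.491 mm/year.
B's length ≈ 3.491 × 20442 = 71363.0 mm.

71363.0 mm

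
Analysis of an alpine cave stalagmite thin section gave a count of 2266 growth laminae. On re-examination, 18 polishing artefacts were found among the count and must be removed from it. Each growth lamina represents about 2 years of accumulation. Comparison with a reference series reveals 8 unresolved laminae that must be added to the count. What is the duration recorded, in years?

Adjusted count: 2266 − 18 + 8 = 2256 growth laminae.
Multiplying by 2 years per growth lamina: 2256 × 2 = 4512 years.

4512 years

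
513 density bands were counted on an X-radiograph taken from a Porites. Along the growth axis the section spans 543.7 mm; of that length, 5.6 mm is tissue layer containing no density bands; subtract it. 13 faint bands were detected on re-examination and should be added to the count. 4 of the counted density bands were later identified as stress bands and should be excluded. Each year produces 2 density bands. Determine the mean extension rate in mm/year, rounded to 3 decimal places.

2.062 mm/year

True density band count = 513 − 4 + 13 = 522.
Dividing by 2 density bands per year: 522 / 2 = 261 years.
The growth record spans 543.7 − 5.6 = 538.1 mm.
538.1 mm over 261 years gives 538.1 / 261 ≈ 2.062 mm/year.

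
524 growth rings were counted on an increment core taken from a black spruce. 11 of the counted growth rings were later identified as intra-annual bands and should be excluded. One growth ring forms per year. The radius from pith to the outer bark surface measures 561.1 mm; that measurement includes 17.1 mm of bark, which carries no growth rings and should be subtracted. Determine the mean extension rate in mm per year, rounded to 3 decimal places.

After corrections the count is 524 − 11 = 513 growth rings.
Removing the 17.1 mm offcut leaves 561.1 − 17.1 = 544.0 mm.
544.0 mm over 513 years gives 544.0 / 513 ≈ 1.060 mm per year.

1.060 mm per year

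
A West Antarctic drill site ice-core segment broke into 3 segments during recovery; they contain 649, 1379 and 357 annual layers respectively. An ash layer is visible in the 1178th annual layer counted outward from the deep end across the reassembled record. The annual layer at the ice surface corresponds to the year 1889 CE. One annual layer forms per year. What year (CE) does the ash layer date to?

Total annual layers = 649 + 1379 + 357 = 2385.
The ash layer sits at annual layer 1178 from the deep end, so 2385 − 1178 = 1207 annual layers formed after it.
The annual layer at the ice surface is 1889 CE, so the ash layer dates to 1889 − 1207 = 682 CE.

682 CE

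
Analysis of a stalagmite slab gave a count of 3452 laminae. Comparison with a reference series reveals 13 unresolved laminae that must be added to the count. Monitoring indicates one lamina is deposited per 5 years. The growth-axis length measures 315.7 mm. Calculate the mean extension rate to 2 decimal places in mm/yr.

Correcting the raw count gives 3452 + 13 = 3465 true laminae.
Multiplying by 5 years per lamina: 3465 × 5 = 17325 years.
Extension rate ≈ 315.7 / 17325 = 0.02 mm/yr.

0.02 mm/yr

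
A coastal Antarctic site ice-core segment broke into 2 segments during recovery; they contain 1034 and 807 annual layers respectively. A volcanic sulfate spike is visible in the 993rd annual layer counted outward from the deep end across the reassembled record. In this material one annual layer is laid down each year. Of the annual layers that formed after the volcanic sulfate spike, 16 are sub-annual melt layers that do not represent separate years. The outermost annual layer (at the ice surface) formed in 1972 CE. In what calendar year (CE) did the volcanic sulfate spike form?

1140 CE

Total annual layers = 1034 + 807 = 1841.
1841 − 993 = 848 annual layers lie beyond the volcanic sulfate spike toward the ice surface.
Removing the 16 false annual layers leaves 848 − 16 = 832 true annual layers beyond the volcanic sulfate spike.
The annual layer at the ice surface is 1972 CE, so the volcanic sulfate spike dates to 1972 − 832 = 1140 CE.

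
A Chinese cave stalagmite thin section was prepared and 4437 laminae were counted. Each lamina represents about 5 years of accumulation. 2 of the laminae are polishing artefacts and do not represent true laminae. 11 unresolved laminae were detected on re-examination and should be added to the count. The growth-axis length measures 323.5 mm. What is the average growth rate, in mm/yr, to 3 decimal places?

0.015 mm/yr

Adjusted count: 4437 − 2 + 11 = 4446 laminae.
At 5 years per lamina, 4446 × 5 = 22230 years.
Extension rate ≈ 323.5 / 22230 = 0.015 mm/yr.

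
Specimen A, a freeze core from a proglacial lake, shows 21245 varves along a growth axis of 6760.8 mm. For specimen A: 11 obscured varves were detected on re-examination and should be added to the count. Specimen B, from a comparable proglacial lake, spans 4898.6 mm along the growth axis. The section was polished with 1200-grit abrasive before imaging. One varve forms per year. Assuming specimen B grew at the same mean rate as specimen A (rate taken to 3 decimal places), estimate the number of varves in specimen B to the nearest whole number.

15404 varves

Specimen A: true varve count = 21245 + 11 = 21256.
A: Extension rate ≈ 6760.8 / 21256 = 0.318 mm/yr.
Specimen B: 4898.6 mm / 0.318 mm per year = 15404.40 years ≈ 15404 varves.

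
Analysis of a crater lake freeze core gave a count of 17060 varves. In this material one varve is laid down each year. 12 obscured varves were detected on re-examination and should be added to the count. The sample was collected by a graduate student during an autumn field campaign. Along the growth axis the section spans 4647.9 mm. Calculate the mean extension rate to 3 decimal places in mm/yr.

0.272 mm/yr

Correcting the raw count gives 17060 + 12 = 17072 true varves.
Extension rate ≈ 4647.9 / 17072 = 0.272 mm/yr.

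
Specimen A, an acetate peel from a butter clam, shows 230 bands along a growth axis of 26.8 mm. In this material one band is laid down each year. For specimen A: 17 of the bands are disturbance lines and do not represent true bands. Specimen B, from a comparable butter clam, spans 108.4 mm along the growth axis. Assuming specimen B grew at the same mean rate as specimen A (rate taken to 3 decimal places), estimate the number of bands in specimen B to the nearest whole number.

Specimen A: correcting the raw count gives 230 − 17 = 213 true bands.
A: Extension rate ≈ 26.8 / 213 = 0.126 mm per year.
Specimen B: 108.4 mm / 0.126 mm per year = 860.32 years ≈ 860 bands.

860 bands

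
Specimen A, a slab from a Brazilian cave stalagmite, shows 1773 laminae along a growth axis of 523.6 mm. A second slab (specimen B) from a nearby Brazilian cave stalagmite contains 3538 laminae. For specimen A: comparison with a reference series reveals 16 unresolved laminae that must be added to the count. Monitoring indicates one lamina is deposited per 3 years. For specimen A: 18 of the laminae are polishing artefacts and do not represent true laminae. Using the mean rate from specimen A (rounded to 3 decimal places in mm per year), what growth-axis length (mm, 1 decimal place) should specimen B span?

1050.8 mm

Specimen A: after corrections the count is 1773 − 18 + 16 = 1771 laminae.
Specimen A: multiplying by 3 years per lamina: 1771 × 3 = 5313 years.
A: Mean rate = 523.6 mm / 5313 years ≈ 0.099 mm/yr.
Specimen B: multiplying by 3 years per lamina: 3538 × 3 = 10614 years. For B, 0.099 mm/year × 10614 years = 1050.8 mm.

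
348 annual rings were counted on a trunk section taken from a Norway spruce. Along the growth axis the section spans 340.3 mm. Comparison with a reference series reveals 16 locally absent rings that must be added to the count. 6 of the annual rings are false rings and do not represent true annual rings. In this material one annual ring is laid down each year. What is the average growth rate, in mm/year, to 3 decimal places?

0.951 mm/year

Correcting the raw count gives 348 − 6 + 16 = 358 true annual rings.
Extension rate ≈ 340.3 / 358 = 0.951 mm/year.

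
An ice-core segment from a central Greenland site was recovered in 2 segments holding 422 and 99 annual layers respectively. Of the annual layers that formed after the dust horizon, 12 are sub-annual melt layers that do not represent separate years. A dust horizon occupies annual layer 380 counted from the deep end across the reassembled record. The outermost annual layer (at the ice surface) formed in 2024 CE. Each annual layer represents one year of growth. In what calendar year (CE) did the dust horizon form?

Total annual layers = 422 + 99 = 521.
Between annual layer 380 and the ice surface there are 521 − 380 = 141 annual layers.
141 − 12 false = 129 true annual layers after the dust horizon.
Counting back 129 years from 2024 CE places the dust horizon in 2024 − 129 = 1895 CE.

1895 CE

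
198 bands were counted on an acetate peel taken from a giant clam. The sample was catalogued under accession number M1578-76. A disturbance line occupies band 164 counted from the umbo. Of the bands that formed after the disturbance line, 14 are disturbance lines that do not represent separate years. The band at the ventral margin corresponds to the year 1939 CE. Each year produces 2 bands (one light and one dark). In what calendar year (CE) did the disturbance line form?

The disturbance line sits at band 164 from the umbo, so 198 − 164 = 34 bands formed after it.
Removing the 14 false bands leaves 34 − 14 = 20 true bands beyond the disturbance line.
With 2 bands per year, 20 / 2 = 10 years.
1939 − 10 = 1929 CE.

1929 CE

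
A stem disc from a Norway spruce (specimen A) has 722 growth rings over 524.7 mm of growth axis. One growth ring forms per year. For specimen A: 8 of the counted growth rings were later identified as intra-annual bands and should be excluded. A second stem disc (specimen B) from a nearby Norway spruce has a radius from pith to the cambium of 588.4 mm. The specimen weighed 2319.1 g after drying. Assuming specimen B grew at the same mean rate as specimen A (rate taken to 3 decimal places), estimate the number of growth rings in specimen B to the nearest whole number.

Specimen A: adjusted count: 722 − 8 = 714 growth rings.
A: Mean rate = 524.7 mm / 714 years ≈ 0.735 mm/yr.
B spans 588.4 / 0.735 = 800.54 years ≈ 801 growth rings.

801 growth rings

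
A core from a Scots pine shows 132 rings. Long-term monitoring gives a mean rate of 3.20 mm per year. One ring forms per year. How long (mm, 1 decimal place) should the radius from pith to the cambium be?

422.4 mm

132 years of growth are recorded.
Predicted length = 3.20 mm/year × 132 years = 422.4 mm.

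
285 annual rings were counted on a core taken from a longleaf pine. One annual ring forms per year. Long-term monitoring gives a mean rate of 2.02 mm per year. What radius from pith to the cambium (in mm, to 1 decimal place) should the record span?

285 years of growth are recorded.
Length ≈ 2.02 × 285 = 575.7 mm.

575.7 mm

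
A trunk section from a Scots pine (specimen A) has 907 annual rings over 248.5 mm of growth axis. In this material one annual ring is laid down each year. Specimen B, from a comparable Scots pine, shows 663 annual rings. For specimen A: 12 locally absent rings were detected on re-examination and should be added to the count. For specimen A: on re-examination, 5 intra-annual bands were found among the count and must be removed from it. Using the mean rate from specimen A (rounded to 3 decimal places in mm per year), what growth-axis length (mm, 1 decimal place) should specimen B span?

Specimen A: after corrections the count is 907 − 5 + 12 = 914 annual rings.
A: Mean rate = 248.5 mm / 914 years ≈ 0.272 mm/yr.
For B, 0.272 mm/year × 663 years = 180.3 mm.

180.3 mm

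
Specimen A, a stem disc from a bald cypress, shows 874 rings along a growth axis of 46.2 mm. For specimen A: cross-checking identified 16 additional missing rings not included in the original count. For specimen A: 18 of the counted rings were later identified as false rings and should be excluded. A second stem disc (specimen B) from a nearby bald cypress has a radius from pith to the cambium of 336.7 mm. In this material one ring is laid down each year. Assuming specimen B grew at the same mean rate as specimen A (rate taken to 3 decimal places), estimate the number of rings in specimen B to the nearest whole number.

Specimen A: true ring count = 874 − 18 + 16 = 872.
A: 46.2 mm over 872 years gives 46.2 / 872 ≈ 0.053 mm/yr.
Specimen B: 336.7 mm / 0.053 mm per year = 6352.83 years ≈ 6353 rings.

6353 rings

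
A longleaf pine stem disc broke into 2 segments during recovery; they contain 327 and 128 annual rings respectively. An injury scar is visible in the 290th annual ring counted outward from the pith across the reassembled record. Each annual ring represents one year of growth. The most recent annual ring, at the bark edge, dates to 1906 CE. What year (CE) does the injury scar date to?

1741 CE

Total annual rings = 327 + 128 = 455.
The injury scar sits at annual ring 290 from the pith, so 455 − 290 = 165 annual rings formed after it.
1906 − 165 = 1741 CE.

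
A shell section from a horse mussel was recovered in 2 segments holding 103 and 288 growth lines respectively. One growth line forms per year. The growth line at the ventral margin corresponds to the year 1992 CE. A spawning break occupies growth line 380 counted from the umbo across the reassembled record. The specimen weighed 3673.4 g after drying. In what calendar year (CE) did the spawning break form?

Total growth lines = 103 + 288 = 391.
Between growth line 380 and the ventral margin there are 391 − 380 = 11 growth lines.
Counting back 11 years from 1992 CE places the spawning break in 1992 − 11 = 1981 CE.

1981 CE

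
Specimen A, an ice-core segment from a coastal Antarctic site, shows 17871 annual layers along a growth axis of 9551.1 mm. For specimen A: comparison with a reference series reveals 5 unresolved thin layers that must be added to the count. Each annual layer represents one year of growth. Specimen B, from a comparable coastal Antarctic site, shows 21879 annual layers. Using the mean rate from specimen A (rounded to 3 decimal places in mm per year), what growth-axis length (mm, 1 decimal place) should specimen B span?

Specimen A: adjusted count: 17871 + 5 = 17876 annual layers.
A: Mean rate = 9551.1 mm / 17876 years ≈ 0.534 mm/yr.
B's length ≈ 0.534 × 21879 = 11683.4 mm.

11683.4 mm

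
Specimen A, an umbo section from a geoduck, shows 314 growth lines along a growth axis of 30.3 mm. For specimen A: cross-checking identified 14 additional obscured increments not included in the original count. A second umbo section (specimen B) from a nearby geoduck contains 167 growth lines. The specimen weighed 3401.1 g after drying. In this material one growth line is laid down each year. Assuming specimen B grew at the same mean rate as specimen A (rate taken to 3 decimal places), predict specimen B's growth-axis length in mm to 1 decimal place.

Specimen A: adjusted count: 314 + 14 = 328 growth lines.
A: 30.3 mm over 328 years gives 30.3 / 328 ≈ 0.092 mm/year.
B's length ≈ 0.092 × 167 = 15.4 mm.

15.4 mm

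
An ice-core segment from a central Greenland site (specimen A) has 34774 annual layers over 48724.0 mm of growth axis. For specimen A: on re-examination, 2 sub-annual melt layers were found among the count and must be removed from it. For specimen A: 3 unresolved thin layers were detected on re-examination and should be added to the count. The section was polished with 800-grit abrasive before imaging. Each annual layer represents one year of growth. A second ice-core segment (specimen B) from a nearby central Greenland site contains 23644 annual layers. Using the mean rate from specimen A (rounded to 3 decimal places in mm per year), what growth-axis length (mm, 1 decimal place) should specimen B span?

Specimen A: adjusted count: 34774 − 2 + 3 = 34775 annual layers.
A: 48724.0 mm over 34775 years gives 48724.0 / 34775 ≈ 1.401 mm per year.
Length of B = 1.401 × 23644 = 33125.2 mm.

33125.2 mm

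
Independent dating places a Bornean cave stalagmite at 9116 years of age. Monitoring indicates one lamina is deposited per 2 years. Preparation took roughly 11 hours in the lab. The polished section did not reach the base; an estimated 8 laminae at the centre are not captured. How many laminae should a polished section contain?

Expected laminae: 9116 / 2 = 4558.
Less the 8 uncaptured laminae: 4558 − 8 = 4550.

4550 laminae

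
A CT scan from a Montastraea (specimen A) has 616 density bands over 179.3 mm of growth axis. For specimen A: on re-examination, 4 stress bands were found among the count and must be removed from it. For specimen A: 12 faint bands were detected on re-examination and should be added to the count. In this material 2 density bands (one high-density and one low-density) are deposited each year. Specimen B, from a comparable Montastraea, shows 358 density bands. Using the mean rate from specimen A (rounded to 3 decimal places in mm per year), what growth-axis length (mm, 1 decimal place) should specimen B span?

102.9 mm

Specimen A: correcting the raw count gives 616 − 4 + 12 = 624 true density bands.
Specimen A: 624 density bands at 2 per year is 624 / 2 = 312 years.
A: Extension rate ≈ 179.3 / 312 = 0.575 mm per year.
Specimen B: with 2 density bands per year, 358 / 2 = 179 years. B's length ≈ 0.575 × 179 = 102.9 mm.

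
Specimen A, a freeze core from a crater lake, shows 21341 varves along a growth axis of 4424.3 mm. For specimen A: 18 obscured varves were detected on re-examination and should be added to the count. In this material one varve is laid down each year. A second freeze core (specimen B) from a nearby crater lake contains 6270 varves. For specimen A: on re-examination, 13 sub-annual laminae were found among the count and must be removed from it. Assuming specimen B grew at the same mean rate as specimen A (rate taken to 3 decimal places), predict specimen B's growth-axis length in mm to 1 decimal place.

Specimen A: true varve count = 21341 − 13 + 18 = 21346.
A: 4424.3 mm over 21346 years gives 4424.3 / 21346 ≈ 0.207 mm/year.
B's length ≈ 0.207 × 6270 = 1297.9 mm.

1297.9 mm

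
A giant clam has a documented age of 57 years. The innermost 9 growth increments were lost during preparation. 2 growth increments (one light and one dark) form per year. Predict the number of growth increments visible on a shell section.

57 years at 2 growth increments per year gives 57 × 2 = 114 growth increments.
Less the 9 uncaptured growth increments: 114 − 9 = 105.

105 growth increments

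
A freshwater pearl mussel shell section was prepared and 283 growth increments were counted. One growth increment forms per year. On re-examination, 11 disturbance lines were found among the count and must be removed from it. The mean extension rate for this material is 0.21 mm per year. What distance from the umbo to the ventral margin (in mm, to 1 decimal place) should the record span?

Adjusted count: 283 − 11 = 272 growth increments.
272 years at 0.21 mm/year gives 0.21 × 272 = 57.1 mm.

57.1 mm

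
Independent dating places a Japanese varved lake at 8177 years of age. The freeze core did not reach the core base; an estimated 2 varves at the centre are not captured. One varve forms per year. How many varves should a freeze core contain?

8175 varves

One varve per year gives 8177 varves over 8177 years.
Less the 2 uncaptured varves: 8177 − 2 = 8175.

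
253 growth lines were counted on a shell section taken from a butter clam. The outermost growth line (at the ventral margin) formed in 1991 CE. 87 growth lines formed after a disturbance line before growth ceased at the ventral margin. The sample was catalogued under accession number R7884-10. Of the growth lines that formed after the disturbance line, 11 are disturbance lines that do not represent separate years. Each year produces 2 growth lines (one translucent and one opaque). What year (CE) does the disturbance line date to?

1953 CE

87 growth lines formed after the disturbance line.
87 − 11 false = 76 true growth lines after the disturbance line.
76 growth lines at 2 per year is 76 / 2 = 38 years.
Counting back 38 years from 1991 CE places the disturbance line in 1991 − 38 = 1953 CE.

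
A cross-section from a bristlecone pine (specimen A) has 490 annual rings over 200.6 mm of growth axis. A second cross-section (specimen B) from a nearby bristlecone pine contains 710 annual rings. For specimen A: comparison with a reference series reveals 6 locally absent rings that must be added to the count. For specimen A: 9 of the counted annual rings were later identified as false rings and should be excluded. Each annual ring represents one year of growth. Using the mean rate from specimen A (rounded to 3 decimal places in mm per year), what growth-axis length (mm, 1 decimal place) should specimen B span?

Specimen A: true annual ring count = 490 − 9 + 6 = 487.
A: Mean rate = 200.6 mm / 487 years ≈ 0.412 mm per year.
Length of B = 0.412 × 710 = 292.5 mm.

292.5 mm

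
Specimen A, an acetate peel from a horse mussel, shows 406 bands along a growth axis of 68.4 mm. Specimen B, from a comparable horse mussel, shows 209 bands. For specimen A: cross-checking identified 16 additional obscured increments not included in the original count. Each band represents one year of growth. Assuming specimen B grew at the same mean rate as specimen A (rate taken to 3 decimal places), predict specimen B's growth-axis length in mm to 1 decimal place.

Specimen A: correcting the raw count gives 406 + 16 = 422 true bands.
A: Extension rate ≈ 68.4 / 422 = 0.162 mm/yr.
B's length ≈ 0.162 × 209 = 33.9 mm.

33.9 mm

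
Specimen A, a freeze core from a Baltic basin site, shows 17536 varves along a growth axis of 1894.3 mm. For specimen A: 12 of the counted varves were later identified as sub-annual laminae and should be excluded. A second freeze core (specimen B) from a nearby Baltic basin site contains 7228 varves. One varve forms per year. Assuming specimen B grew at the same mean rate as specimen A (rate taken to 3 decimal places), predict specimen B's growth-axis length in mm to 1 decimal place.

780.6 mm

Specimen A: after corrections the count is 17536 − 12 = 17524 varves.
A: Mean rate = 1894.3 mm / 17524 years ≈ 0.108 mm/year.
B's length ≈ 0.108 × 7228 = 780.6 mm.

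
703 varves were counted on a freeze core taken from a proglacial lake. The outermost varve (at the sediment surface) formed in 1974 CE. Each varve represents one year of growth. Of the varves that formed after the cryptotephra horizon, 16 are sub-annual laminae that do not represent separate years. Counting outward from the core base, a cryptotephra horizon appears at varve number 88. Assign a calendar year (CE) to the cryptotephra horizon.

The cryptotephra horizon sits at varve 88 from the core base, so 703 − 88 = 615 varves formed after it.
Removing the 16 false varves leaves 615 − 16 = 599 true varves beyond the cryptotephra horizon.
1974 − 599 = 1375 CE.

1375 CE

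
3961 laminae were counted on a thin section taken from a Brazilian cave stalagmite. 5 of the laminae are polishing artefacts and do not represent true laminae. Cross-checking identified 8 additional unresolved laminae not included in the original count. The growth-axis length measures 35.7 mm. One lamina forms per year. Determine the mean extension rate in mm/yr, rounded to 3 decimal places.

0.009 mm/yr

Adjusted count: 3961 − 5 + 8 = 3964 laminae.
Extension rate ≈ 35.7 / 3964 = 0.009 mm/yr.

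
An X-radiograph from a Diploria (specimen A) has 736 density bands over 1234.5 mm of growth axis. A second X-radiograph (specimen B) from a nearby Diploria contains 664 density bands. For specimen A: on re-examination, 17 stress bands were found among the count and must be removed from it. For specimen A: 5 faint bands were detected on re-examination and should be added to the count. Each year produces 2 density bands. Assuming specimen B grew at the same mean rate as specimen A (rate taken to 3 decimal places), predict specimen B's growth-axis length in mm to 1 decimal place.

Specimen A: true density band count = 736 − 17 + 5 = 724.
Specimen A: 724 density bands at 2 per year is 724 / 2 = 362 years.
A: Extension rate ≈ 1234.5 / 362 = 3.410 mm/yr.
Specimen B: 664 density bands at 2 per year is 664 / 2 = 332 years. Length of B = 3.410 × 332 = 1132.1 mm.

1132.1 mm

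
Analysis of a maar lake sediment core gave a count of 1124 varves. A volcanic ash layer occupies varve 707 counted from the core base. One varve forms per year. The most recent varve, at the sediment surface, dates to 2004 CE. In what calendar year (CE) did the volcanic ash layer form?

Between varve 707 and the sediment surface there are 1124 − 707 = 417 varves.
2004 − 417 = 1587 CE.

1587 CE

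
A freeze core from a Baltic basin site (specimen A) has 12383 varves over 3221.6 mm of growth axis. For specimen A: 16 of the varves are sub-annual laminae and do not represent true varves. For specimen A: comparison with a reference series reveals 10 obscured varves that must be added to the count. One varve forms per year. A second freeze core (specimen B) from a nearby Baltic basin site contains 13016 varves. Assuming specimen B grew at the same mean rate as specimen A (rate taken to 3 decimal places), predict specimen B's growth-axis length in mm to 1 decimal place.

3384.2 mm

Specimen A: true varve count = 12383 − 16 + 10 = 12377.
A: 3221.6 mm over 12377 years gives 3221.6 / 12377 ≈ 0.260 mm per year.
For B, 0.260 mm/year × 13016 years = 3384.2 mm.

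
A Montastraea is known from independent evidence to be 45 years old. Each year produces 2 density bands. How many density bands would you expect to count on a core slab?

90 density bands

45 years at 2 density bands per year gives 45 × 2 = 90 density bands.
So 90 density bands should be present.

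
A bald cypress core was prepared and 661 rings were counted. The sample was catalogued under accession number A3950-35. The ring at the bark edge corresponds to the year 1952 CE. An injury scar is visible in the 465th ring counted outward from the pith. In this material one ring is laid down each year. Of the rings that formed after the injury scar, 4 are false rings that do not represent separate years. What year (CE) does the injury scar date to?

Between ring 465 and the bark edge there are 661 − 465 = 196 rings.
Removing the 4 false rings leaves 196 − 4 = 192 true rings beyond the injury scar.
The ring at the bark edge is 1952 CE, so the injury scar dates to 1952 − 192 = 1760 CE.

1760 CE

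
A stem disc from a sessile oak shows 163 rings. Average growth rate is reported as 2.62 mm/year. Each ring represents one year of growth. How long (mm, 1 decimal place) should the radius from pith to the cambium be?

163 years of growth are recorded.
Length ≈ 2.62 × 163 = 427.1 mm.

427.1 mm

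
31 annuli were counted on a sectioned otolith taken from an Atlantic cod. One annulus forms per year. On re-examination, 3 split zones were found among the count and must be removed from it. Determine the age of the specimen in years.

28 years

After corrections the count is 31 − 3 = 28 annuli.
At one annulus per year, that is 28 years.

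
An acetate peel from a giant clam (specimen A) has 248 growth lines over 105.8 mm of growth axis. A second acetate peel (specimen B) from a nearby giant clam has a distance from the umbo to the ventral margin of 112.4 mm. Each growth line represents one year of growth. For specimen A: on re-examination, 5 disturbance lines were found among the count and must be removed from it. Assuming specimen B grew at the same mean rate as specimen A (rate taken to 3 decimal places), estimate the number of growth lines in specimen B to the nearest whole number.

258 growth lines

Specimen A: true growth line count = 248 − 5 = 243.
A: 105.8 mm over 243 years gives 105.8 / 243 ≈ 0.435 mm/yr.
Specimen B: 112.4 mm / 0.435 mm per year = 258.39 years ≈ 258 growth lines.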